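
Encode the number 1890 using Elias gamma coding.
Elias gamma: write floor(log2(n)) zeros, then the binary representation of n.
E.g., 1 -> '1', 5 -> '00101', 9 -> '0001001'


num_bits = floor(log2(1890)) + 1 = 11
leading_zeros = num_bits - 1 = 10
binary(1890) = 11101100010

Elias gamma(1890) = '0000000000' + '11101100010' = 000000000011101100010 (21 bits)


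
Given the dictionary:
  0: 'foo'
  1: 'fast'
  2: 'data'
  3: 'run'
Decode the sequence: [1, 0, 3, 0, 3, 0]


Look up each index in the dictionary:
  1 -> 'fast'
  0 -> 'foo'
  3 -> 'run'
  0 -> 'foo'
  3 -> 'run'
  0 -> 'foo'

Decoded: "fast foo run foo run foo"


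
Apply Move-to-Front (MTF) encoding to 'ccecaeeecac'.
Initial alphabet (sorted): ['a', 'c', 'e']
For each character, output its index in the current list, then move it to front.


MTF encoding:
'c': index 1 in ['a', 'c', 'e'] -> ['c', 'a', 'e']
'c': index 0 in ['c', 'a', 'e'] -> ['c', 'a', 'e']
'e': index 2 in ['c', 'a', 'e'] -> ['e', 'c', 'a']
'c': index 1 in ['e', 'c', 'a'] -> ['c', 'e', 'a']
'a': index 2 in ['c', 'e', 'a'] -> ['a', 'c', 'e']
'e': index 2 in ['a', 'c', 'e'] -> ['e', 'a', 'c']
'e': index 0 in ['e', 'a', 'c'] -> ['e', 'a', 'c']
'e': index 0 in ['e', 'a', 'c'] -> ['e', 'a', 'c']
'c': index 2 in ['e', 'a', 'c'] -> ['c', 'e', 'a']
'a': index 2 in ['c', 'e', 'a'] -> ['a', 'c', 'e']
'c': index 1 in ['a', 'c', 'e'] -> ['c', 'a', 'e']


Output: [1, 0, 2, 1, 2, 2, 0, 0, 2, 2, 1]


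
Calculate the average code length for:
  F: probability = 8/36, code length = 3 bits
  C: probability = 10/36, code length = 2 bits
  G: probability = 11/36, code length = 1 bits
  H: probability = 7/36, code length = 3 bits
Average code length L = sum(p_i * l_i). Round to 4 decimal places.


Weighted contributions p_i * l_i:
  F: (8/36) * 3 = 24/36
  C: (10/36) * 2 = 20/36
  G: (11/36) * 1 = 11/36
  H: (7/36) * 3 = 21/36
Sum = (24 + 20 + 11 + 21)/36 = 76/36

L = 76/36 = 2.1111 bits/symbol


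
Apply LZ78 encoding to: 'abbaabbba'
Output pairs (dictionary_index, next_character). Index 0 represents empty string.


LZ78 encoding steps:
Dictionary: {0: ''}
Step 1: w='' (idx 0), next='a' -> output (0, 'a'), add 'a' as idx 1
Step 2: w='' (idx 0), next='b' -> output (0, 'b'), add 'b' as idx 2
Step 3: w='b' (idx 2), next='a' -> output (2, 'a'), add 'ba' as idx 3
Step 4: w='a' (idx 1), next='b' -> output (1, 'b'), add 'ab' as idx 4
Step 5: w='b' (idx 2), next='b' -> output (2, 'b'), add 'bb' as idx 5
Step 6: w='a' (idx 1), end of input -> output (1, '')


Encoded: [(0, 'a'), (0, 'b'), (2, 'a'), (1, 'b'), (2, 'b'), (1, '')]


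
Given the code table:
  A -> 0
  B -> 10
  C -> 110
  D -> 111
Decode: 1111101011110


Decoding:
111 -> D
110 -> C
10 -> B
111 -> D
10 -> B


Result: DCBDB


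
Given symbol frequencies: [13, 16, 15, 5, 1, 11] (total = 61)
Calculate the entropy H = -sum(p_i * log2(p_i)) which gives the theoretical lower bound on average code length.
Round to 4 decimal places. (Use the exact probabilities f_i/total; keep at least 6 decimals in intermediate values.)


Per-symbol terms -p_i * log2(p_i) with p_i = f_i/61:
  p = 13/61 = 0.213115: log2(p) = -2.230298, -p*log2(p) = 0.475309
  p = 16/61 = 0.262295: log2(p) = -1.930737, -p*log2(p) = 0.506423
  p = 15/61 = 0.245902: log2(p) = -2.023847, -p*log2(p) = 0.497667
  p = 5/61 = 0.081967: log2(p) = -3.608809, -p*log2(p) = 0.295804
  p = 1/61 = 0.016393: log2(p) = -5.930737, -p*log2(p) = 0.097225
  p = 11/61 = 0.180328: log2(p) = -2.471306, -p*log2(p) = 0.445645
H = 0.475309 + 0.506423 + 0.497667 + 0.295804 + 0.097225 + 0.445645 = 2.318073

H = 2.3181 bits/symbol


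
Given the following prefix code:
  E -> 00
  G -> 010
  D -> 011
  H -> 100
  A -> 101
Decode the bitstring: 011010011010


Decoding step by step:
Bits 011 -> D
Bits 010 -> G
Bits 011 -> D
Bits 010 -> G


Decoded message: DGDG


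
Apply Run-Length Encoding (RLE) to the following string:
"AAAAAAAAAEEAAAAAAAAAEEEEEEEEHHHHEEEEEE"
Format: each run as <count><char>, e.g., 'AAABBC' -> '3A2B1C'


Scanning runs left to right:
  i=0: run of 'A' x 9 -> '9A'
  i=9: run of 'E' x 2 -> '2E'
  i=11: run of 'A' x 9 -> '9A'
  i=20: run of 'E' x 8 -> '8E'
  i=28: run of 'H' x 4 -> '4H'
  i=32: run of 'E' x 6 -> '6E'

RLE = 9A2E9A8E4H6E


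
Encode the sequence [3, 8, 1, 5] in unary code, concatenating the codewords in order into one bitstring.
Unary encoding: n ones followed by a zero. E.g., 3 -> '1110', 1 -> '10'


Encode each number as n ones followed by a terminating 0:
  3 -> 1110 (4 bits)
  8 -> 111111110 (9 bits)
  1 -> 10 (2 bits)
  5 -> 111110 (6 bits)
Total length = 4 + 9 + 2 + 6 = 21 bits.

Unary([3, 8, 1, 5]) = 111011111111010111110 (21 bits)


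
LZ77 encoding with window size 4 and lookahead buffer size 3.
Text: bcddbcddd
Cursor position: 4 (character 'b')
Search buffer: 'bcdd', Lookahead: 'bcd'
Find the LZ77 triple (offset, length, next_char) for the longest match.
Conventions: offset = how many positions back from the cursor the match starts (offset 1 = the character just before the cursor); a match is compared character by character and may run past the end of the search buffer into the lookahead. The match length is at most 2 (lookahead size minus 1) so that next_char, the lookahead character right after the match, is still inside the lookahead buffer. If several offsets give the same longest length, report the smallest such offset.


Try each offset into the search buffer:
  offset=1 (pos 3, char 'd'): match length 0
  offset=2 (pos 2, char 'd'): match length 0
  offset=3 (pos 1, char 'c'): match length 0
  offset=4 (pos 0, char 'b'): match length 2
Longest match has length 2 at offset 4.
next_char = character at position 4 + 2 = 6 -> 'd'

Best match: offset=4, length=2 (matching 'bc' starting at position 0)
LZ77 triple: (4, 2, 'd')


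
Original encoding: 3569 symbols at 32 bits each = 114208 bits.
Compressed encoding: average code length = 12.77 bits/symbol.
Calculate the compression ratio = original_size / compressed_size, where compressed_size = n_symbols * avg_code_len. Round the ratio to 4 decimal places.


original_size = n_symbols * orig_bits = 3569 * 32 = 114208 bits
compressed_size = n_symbols * avg_code_len = 3569 * 12.77 = 45576.13 bits
ratio = original_size / compressed_size = 114208 / 45576.13 = 2.5059

Compression ratio = 2.5059


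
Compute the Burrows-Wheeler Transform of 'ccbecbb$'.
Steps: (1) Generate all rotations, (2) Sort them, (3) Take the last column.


Rotations (sorted):
  0: $ccbecbb -> last char: b
  1: b$ccbecb -> last char: b
  2: bb$ccbec -> last char: c
  3: becbb$cc -> last char: c
  4: cbb$ccbe -> last char: e
  5: cbecbb$c -> last char: c
  6: ccbecbb$ -> last char: $
  7: ecbb$ccb -> last char: b


BWT = bbccec$b


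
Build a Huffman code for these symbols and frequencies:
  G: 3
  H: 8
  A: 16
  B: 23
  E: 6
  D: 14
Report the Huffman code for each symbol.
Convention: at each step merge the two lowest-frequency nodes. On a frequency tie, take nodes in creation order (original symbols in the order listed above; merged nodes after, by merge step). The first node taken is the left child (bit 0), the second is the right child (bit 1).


Huffman tree construction:
Step 1: Merge G(3) + E(6) = 9
Step 2: Merge H(8) + (G+E)(9) = 17
Step 3: Merge D(14) + A(16) = 30
Step 4: Merge (H+(G+E))(17) + B(23) = 40
Step 5: Merge (D+A)(30) + ((H+(G+E))+B)(40) = 70
Read each symbol's code off the tree from the root (left child = 0, right child = 1).

Codes:
  G: 1010 (length 4)
  H: 100 (length 3)
  A: 01 (length 2)
  B: 11 (length 2)
  E: 1011 (length 4)
  D: 00 (length 2)
Average code length: 166/70 = 2.3714 bits/symbol


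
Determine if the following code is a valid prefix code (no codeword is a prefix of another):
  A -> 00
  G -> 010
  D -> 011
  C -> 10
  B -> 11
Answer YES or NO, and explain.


Checking each pair (does one codeword prefix another?):
  A='00' vs G='010': no prefix
  A='00' vs D='011': no prefix
  A='00' vs C='10': no prefix
  A='00' vs B='11': no prefix
  G='010' vs A='00': no prefix
  G='010' vs D='011': no prefix
  G='010' vs C='10': no prefix
  G='010' vs B='11': no prefix
  D='011' vs A='00': no prefix
  D='011' vs G='010': no prefix
  D='011' vs C='10': no prefix
  D='011' vs B='11': no prefix
  C='10' vs A='00': no prefix
  C='10' vs G='010': no prefix
  C='10' vs D='011': no prefix
  C='10' vs B='11': no prefix
  B='11' vs A='00': no prefix
  B='11' vs G='010': no prefix
  B='11' vs D='011': no prefix
  B='11' vs C='10': no prefix
No violation found over all pairs.

YES -- this is a valid prefix code. No codeword is a prefix of any other codeword.


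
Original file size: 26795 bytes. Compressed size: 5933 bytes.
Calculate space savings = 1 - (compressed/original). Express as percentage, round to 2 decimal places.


ratio = compressed/original = 5933/26795 = 0.221422
savings = 1 - ratio = 1 - 0.221422 = 0.778578
as a percentage: 0.778578 * 100 = 77.86%

Space savings = 1 - 5933/26795 = 77.86%


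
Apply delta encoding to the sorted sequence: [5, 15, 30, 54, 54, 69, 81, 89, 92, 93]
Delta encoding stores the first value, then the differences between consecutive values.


First value: 5
Deltas:
  15 - 5 = 10
  30 - 15 = 15
  54 - 30 = 24
  54 - 54 = 0
  69 - 54 = 15
  81 - 69 = 12
  89 - 81 = 8
  92 - 89 = 3
  93 - 92 = 1


Delta encoded: [5, 10, 15, 24, 0, 15, 12, 8, 3, 1]


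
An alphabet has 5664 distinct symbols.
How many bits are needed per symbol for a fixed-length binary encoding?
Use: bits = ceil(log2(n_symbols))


log2(5664) = 12.4676
Bracket: 2^12 = 4096 < 5664 <= 2^13 = 8192
So ceil(log2(5664)) = 13

bits = ceil(log2(5664)) = ceil(12.4676) = 13 bits


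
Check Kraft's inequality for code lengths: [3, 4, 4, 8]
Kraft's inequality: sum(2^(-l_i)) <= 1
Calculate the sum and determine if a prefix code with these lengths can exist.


Sum = 2^(-3) + 2^(-4) + 2^(-4) + 2^(-8)
    = 0.125 + 0.0625 + 0.0625 + 0.00390625
    = 65/256 = 0.25390625
Since 0.25390625 <= 1, Kraft's inequality IS satisfied.
A prefix code with these lengths CAN exist.

Kraft sum = 0.25390625. Satisfied.


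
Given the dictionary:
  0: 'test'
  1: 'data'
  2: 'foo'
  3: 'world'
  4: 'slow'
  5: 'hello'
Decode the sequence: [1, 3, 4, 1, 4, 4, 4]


Look up each index in the dictionary:
  1 -> 'data'
  3 -> 'world'
  4 -> 'slow'
  1 -> 'data'
  4 -> 'slow'
  4 -> 'slow'
  4 -> 'slow'

Decoded: "data world slow data slow slow slow"


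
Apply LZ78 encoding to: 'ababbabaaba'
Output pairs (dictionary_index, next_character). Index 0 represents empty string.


LZ78 encoding steps:
Dictionary: {0: ''}
Step 1: w='' (idx 0), next='a' -> output (0, 'a'), add 'a' as idx 1
Step 2: w='' (idx 0), next='b' -> output (0, 'b'), add 'b' as idx 2
Step 3: w='a' (idx 1), next='b' -> output (1, 'b'), add 'ab' as idx 3
Step 4: w='b' (idx 2), next='a' -> output (2, 'a'), add 'ba' as idx 4
Step 5: w='ba' (idx 4), next='a' -> output (4, 'a'), add 'baa' as idx 5
Step 6: w='ba' (idx 4), end of input -> output (4, '')


Encoded: [(0, 'a'), (0, 'b'), (1, 'b'), (2, 'a'), (4, 'a'), (4, '')]


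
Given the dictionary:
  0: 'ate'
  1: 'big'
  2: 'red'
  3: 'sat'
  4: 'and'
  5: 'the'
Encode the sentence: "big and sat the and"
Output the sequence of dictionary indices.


Look up each word in the dictionary:
  'big' -> 1
  'and' -> 4
  'sat' -> 3
  'the' -> 5
  'and' -> 4

Encoded: [1, 4, 3, 5, 4]


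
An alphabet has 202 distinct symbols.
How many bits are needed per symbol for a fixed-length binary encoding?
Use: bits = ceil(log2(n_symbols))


log2(202) = 7.6582
Bracket: 2^7 = 128 < 202 <= 2^8 = 256
So ceil(log2(202)) = 8

bits = ceil(log2(202)) = ceil(7.6582) = 8 bits


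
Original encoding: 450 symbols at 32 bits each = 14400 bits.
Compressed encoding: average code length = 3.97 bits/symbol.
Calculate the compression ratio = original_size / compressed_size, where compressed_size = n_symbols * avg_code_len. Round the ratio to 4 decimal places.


original_size = n_symbols * orig_bits = 450 * 32 = 14400 bits
compressed_size = n_symbols * avg_code_len = 450 * 3.97 = 1786.5 bits
ratio = original_size / compressed_size = 14400 / 1786.5 = 8.0605

Compression ratio = 8.0605


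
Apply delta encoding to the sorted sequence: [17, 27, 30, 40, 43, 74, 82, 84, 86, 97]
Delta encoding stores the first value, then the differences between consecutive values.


First value: 17
Deltas:
  27 - 17 = 10
  30 - 27 = 3
  40 - 30 = 10
  43 - 40 = 3
  74 - 43 = 31
  82 - 74 = 8
  84 - 82 = 2
  86 - 84 = 2
  97 - 86 = 11


Delta encoded: [17, 10, 3, 10, 3, 31, 8, 2, 2, 11]


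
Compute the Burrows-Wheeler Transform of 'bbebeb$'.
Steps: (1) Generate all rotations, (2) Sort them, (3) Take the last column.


Rotations (sorted):
  0: $bbebeb -> last char: b
  1: b$bbebe -> last char: e
  2: bbebeb$ -> last char: $
  3: beb$bbe -> last char: e
  4: bebeb$b -> last char: b
  5: eb$bbeb -> last char: b
  6: ebeb$bb -> last char: b


BWT = be$ebbb


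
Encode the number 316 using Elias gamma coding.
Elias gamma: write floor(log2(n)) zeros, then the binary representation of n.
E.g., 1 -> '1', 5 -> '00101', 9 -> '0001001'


num_bits = floor(log2(316)) + 1 = 9
leading_zeros = num_bits - 1 = 8
binary(316) = 100111100

Elias gamma(316) = '00000000' + '100111100' = 00000000100111100 (17 bits)


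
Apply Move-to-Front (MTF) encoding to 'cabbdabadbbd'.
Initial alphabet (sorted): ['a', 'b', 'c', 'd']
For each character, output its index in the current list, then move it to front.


MTF encoding:
'c': index 2 in ['a', 'b', 'c', 'd'] -> ['c', 'a', 'b', 'd']
'a': index 1 in ['c', 'a', 'b', 'd'] -> ['a', 'c', 'b', 'd']
'b': index 2 in ['a', 'c', 'b', 'd'] -> ['b', 'a', 'c', 'd']
'b': index 0 in ['b', 'a', 'c', 'd'] -> ['b', 'a', 'c', 'd']
'd': index 3 in ['b', 'a', 'c', 'd'] -> ['d', 'b', 'a', 'c']
'a': index 2 in ['d', 'b', 'a', 'c'] -> ['a', 'd', 'b', 'c']
'b': index 2 in ['a', 'd', 'b', 'c'] -> ['b', 'a', 'd', 'c']
'a': index 1 in ['b', 'a', 'd', 'c'] -> ['a', 'b', 'd', 'c']
'd': index 2 in ['a', 'b', 'd', 'c'] -> ['d', 'a', 'b', 'c']
'b': index 2 in ['d', 'a', 'b', 'c'] -> ['b', 'd', 'a', 'c']
'b': index 0 in ['b', 'd', 'a', 'c'] -> ['b', 'd', 'a', 'c']
'd': index 1 in ['b', 'd', 'a', 'c'] -> ['d', 'b', 'a', 'c']


Output: [2, 1, 2, 0, 3, 2, 2, 1, 2, 2, 0, 1]


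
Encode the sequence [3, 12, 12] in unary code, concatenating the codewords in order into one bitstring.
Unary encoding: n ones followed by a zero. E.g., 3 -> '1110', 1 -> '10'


Encode each number as n ones followed by a terminating 0:
  3 -> 1110 (4 bits)
  12 -> 1111111111110 (13 bits)
  12 -> 1111111111110 (13 bits)
Total length = 4 + 13 + 13 = 30 bits.

Unary([3, 12, 12]) = 111011111111111101111111111110 (30 bits)


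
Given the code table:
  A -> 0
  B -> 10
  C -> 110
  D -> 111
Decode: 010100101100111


Decoding:
0 -> A
10 -> B
10 -> B
0 -> A
10 -> B
110 -> C
0 -> A
111 -> D


Result: ABBABCAD


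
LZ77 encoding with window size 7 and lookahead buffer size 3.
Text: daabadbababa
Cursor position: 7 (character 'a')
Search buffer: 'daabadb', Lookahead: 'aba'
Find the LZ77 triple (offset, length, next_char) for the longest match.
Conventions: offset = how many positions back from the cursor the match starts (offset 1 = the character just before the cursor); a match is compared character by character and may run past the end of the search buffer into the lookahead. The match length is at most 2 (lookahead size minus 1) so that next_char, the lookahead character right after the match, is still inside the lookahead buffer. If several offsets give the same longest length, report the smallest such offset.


Try each offset into the search buffer:
  offset=1 (pos 6, char 'b'): match length 0
  offset=2 (pos 5, char 'd'): match length 0
  offset=3 (pos 4, char 'a'): match length 1
  offset=4 (pos 3, char 'b'): match length 0
  offset=5 (pos 2, char 'a'): match length 2
  offset=6 (pos 1, char 'a'): match length 1
  offset=7 (pos 0, char 'd'): match length 0
Longest match has length 2 at offset 5.
next_char = character at position 7 + 2 = 9 -> 'a'

Best match: offset=5, length=2 (matching 'ab' starting at position 2)
LZ77 triple: (5, 2, 'a')


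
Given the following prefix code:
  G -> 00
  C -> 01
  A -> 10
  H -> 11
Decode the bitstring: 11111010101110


Decoding step by step:
Bits 11 -> H
Bits 11 -> H
Bits 10 -> A
Bits 10 -> A
Bits 10 -> A
Bits 11 -> H
Bits 10 -> A


Decoded message: HHAAAHA


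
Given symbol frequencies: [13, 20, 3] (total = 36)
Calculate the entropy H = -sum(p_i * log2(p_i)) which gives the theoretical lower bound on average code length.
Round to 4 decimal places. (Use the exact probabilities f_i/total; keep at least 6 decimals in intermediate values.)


Per-symbol terms -p_i * log2(p_i) with p_i = f_i/36:
  p = 13/36 = 0.361111: log2(p) = -1.469485, -p*log2(p) = 0.530647
  p = 20/36 = 0.555556: log2(p) = -0.847997, -p*log2(p) = 0.471109
  p = 3/36 = 0.083333: log2(p) = -3.584963, -p*log2(p) = 0.298747
H = 0.530647 + 0.471109 + 0.298747 = 1.300503

H = 1.3005 bits/symbol


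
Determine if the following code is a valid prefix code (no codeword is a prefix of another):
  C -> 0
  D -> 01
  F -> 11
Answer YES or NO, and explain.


Checking each pair (does one codeword prefix another?):
  C='0' vs D='01': prefix -- VIOLATION

NO -- this is NOT a valid prefix code. C (0) is a prefix of D (01).


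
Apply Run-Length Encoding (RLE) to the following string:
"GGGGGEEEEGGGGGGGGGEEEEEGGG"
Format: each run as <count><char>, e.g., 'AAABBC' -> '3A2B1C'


Scanning runs left to right:
  i=0: run of 'G' x 5 -> '5G'
  i=5: run of 'E' x 4 -> '4E'
  i=9: run of 'G' x 9 -> '9G'
  i=18: run of 'E' x 5 -> '5E'
  i=23: run of 'G' x 3 -> '3G'

RLE = 5G4E9G5E3G


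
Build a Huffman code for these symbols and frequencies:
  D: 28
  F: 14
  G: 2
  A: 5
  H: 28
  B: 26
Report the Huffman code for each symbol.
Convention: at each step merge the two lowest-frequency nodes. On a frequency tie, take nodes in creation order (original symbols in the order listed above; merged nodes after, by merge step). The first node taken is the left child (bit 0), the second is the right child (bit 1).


Huffman tree construction:
Step 1: Merge G(2) + A(5) = 7
Step 2: Merge (G+A)(7) + F(14) = 21
Step 3: Merge ((G+A)+F)(21) + B(26) = 47
Step 4: Merge D(28) + H(28) = 56
Step 5: Merge (((G+A)+F)+B)(47) + (D+H)(56) = 103
Read each symbol's code off the tree from the root (left child = 0, right child = 1).

Codes:
  D: 10 (length 2)
  F: 001 (length 3)
  G: 0000 (length 4)
  A: 0001 (length 4)
  H: 11 (length 2)
  B: 01 (length 2)
Average code length: 234/103 = 2.2718 bits/symbol


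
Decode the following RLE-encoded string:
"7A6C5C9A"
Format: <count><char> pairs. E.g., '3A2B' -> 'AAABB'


Expanding each <count><char> pair:
  7A -> 'AAAAAAA'
  6C -> 'CCCCCC'
  5C -> 'CCCCC'
  9A -> 'AAAAAAAAA'

Decoded = AAAAAAACCCCCCCCCCCAAAAAAAAA


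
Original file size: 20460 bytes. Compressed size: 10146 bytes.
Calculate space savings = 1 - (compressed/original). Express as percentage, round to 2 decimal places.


ratio = compressed/original = 10146/20460 = 0.495894
savings = 1 - ratio = 1 - 0.495894 = 0.504106
as a percentage: 0.504106 * 100 = 50.41%

Space savings = 1 - 10146/20460 = 50.41%


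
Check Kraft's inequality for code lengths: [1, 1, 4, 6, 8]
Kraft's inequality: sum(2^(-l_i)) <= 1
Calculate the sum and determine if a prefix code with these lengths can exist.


Sum = 2^(-1) + 2^(-1) + 2^(-4) + 2^(-6) + 2^(-8)
    = 0.5 + 0.5 + 0.0625 + 0.015625 + 0.00390625
    = 277/256 = 1.08203125
Since 1.08203125 > 1, Kraft's inequality is NOT satisfied.
A prefix code with these lengths CANNOT exist.

Kraft sum = 1.08203125. Not satisfied.


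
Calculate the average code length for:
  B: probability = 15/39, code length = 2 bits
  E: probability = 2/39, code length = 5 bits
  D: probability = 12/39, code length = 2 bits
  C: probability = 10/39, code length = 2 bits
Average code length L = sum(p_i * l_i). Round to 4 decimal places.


Weighted contributions p_i * l_i:
  B: (15/39) * 2 = 30/39
  E: (2/39) * 5 = 10/39
  D: (12/39) * 2 = 24/39
  C: (10/39) * 2 = 20/39
Sum = (30 + 10 + 24 + 20)/39 = 84/39

L = 84/39 = 2.1538 bits/symbol


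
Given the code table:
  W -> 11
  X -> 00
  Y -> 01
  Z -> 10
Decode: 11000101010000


Decoding:
11 -> W
00 -> X
01 -> Y
01 -> Y
01 -> Y
00 -> X
00 -> X


Result: WXYYYXX


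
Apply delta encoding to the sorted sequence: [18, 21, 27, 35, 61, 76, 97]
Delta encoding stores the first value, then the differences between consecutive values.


First value: 18
Deltas:
  21 - 18 = 3
  27 - 21 = 6
  35 - 27 = 8
  61 - 35 = 26
  76 - 61 = 15
  97 - 76 = 21


Delta encoded: [18, 3, 6, 8, 26, 15, 21]


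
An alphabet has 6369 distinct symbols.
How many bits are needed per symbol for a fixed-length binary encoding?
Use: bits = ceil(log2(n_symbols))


log2(6369) = 12.6369
Bracket: 2^12 = 4096 < 6369 <= 2^13 = 8192
So ceil(log2(6369)) = 13

bits = ceil(log2(6369)) = ceil(12.6369) = 13 bits


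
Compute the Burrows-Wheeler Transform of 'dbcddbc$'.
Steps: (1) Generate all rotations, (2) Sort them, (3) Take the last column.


Rotations (sorted):
  0: $dbcddbc -> last char: c
  1: bc$dbcdd -> last char: d
  2: bcddbc$d -> last char: d
  3: c$dbcddb -> last char: b
  4: cddbc$db -> last char: b
  5: dbc$dbcd -> last char: d
  6: dbcddbc$ -> last char: $
  7: ddbc$dbc -> last char: c


BWT = cddbbd$c


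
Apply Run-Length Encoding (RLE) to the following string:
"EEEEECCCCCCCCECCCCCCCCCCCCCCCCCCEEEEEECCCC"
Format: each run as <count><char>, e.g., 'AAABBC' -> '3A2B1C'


Scanning runs left to right:
  i=0: run of 'E' x 5 -> '5E'
  i=5: run of 'C' x 8 -> '8C'
  i=13: run of 'E' x 1 -> '1E'
  i=14: run of 'C' x 18 -> '18C'
  i=32: run of 'E' x 6 -> '6E'
  i=38: run of 'C' x 4 -> '4C'

RLE = 5E8C1E18C6E4C


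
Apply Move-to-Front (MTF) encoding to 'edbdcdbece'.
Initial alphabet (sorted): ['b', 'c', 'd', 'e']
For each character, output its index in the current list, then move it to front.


MTF encoding:
'e': index 3 in ['b', 'c', 'd', 'e'] -> ['e', 'b', 'c', 'd']
'd': index 3 in ['e', 'b', 'c', 'd'] -> ['d', 'e', 'b', 'c']
'b': index 2 in ['d', 'e', 'b', 'c'] -> ['b', 'd', 'e', 'c']
'd': index 1 in ['b', 'd', 'e', 'c'] -> ['d', 'b', 'e', 'c']
'c': index 3 in ['d', 'b', 'e', 'c'] -> ['c', 'd', 'b', 'e']
'd': index 1 in ['c', 'd', 'b', 'e'] -> ['d', 'c', 'b', 'e']
'b': index 2 in ['d', 'c', 'b', 'e'] -> ['b', 'd', 'c', 'e']
'e': index 3 in ['b', 'd', 'c', 'e'] -> ['e', 'b', 'd', 'c']
'c': index 3 in ['e', 'b', 'd', 'c'] -> ['c', 'e', 'b', 'd']
'e': index 1 in ['c', 'e', 'b', 'd'] -> ['e', 'c', 'b', 'd']


Output: [3, 3, 2, 1, 3, 1, 2, 3, 3, 1]


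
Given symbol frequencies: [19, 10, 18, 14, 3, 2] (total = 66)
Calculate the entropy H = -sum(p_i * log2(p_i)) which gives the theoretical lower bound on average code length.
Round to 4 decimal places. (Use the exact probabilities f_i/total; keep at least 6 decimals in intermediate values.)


Per-symbol terms -p_i * log2(p_i) with p_i = f_i/66:
  p = 19/66 = 0.287879: log2(p) = -1.796467, -p*log2(p) = 0.517165
  p = 10/66 = 0.151515: log2(p) = -2.722466, -p*log2(p) = 0.412495
  p = 18/66 = 0.272727: log2(p) = -1.874469, -p*log2(p) = 0.511219
  p = 14/66 = 0.212121: log2(p) = -2.237039, -p*log2(p) = 0.474523
  p = 3/66 = 0.045455: log2(p) = -4.459432, -p*log2(p) = 0.202701
  p = 2/66 = 0.030303: log2(p) = -5.044394, -p*log2(p) = 0.152860
H = 0.517165 + 0.412495 + 0.511219 + 0.474523 + 0.202701 + 0.152860 = 2.270963

H = 2.271 bits/symbol


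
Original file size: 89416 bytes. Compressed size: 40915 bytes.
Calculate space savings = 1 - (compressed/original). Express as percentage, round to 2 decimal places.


ratio = compressed/original = 40915/89416 = 0.45758
savings = 1 - ratio = 1 - 0.45758 = 0.54242
as a percentage: 0.54242 * 100 = 54.24%

Space savings = 1 - 40915/89416 = 54.24%


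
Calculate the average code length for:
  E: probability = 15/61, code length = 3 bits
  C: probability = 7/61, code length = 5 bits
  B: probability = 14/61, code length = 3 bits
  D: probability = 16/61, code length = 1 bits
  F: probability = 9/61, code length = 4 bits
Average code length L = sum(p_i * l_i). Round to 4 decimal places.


Weighted contributions p_i * l_i:
  E: (15/61) * 3 = 45/61
  C: (7/61) * 5 = 35/61
  B: (14/61) * 3 = 42/61
  D: (16/61) * 1 = 16/61
  F: (9/61) * 4 = 36/61
Sum = (45 + 35 + 42 + 16 + 36)/61 = 174/61

L = 174/61 = 2.8525 bits/symbol


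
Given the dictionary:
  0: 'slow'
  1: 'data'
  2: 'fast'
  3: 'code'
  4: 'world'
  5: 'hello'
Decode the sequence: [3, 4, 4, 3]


Look up each index in the dictionary:
  3 -> 'code'
  4 -> 'world'
  4 -> 'world'
  3 -> 'code'

Decoded: "code world world code"


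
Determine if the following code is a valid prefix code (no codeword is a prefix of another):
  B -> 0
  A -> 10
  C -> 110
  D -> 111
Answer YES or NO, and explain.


Checking each pair (does one codeword prefix another?):
  B='0' vs A='10': no prefix
  B='0' vs C='110': no prefix
  B='0' vs D='111': no prefix
  A='10' vs B='0': no prefix
  A='10' vs C='110': no prefix
  A='10' vs D='111': no prefix
  C='110' vs B='0': no prefix
  C='110' vs A='10': no prefix
  C='110' vs D='111': no prefix
  D='111' vs B='0': no prefix
  D='111' vs A='10': no prefix
  D='111' vs C='110': no prefix
No violation found over all pairs.

YES -- this is a valid prefix code. No codeword is a prefix of any other codeword.


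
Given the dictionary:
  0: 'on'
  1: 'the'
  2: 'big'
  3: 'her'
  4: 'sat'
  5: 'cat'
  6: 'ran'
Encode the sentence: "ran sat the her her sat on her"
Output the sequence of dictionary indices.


Look up each word in the dictionary:
  'ran' -> 6
  'sat' -> 4
  'the' -> 1
  'her' -> 3
  'her' -> 3
  'sat' -> 4
  'on' -> 0
  'her' -> 3

Encoded: [6, 4, 1, 3, 3, 4, 0, 3]


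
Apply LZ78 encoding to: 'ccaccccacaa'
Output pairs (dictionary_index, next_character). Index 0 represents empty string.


LZ78 encoding steps:
Dictionary: {0: ''}
Step 1: w='' (idx 0), next='c' -> output (0, 'c'), add 'c' as idx 1
Step 2: w='c' (idx 1), next='a' -> output (1, 'a'), add 'ca' as idx 2
Step 3: w='c' (idx 1), next='c' -> output (1, 'c'), add 'cc' as idx 3
Step 4: w='cc' (idx 3), next='a' -> output (3, 'a'), add 'cca' as idx 4
Step 5: w='ca' (idx 2), next='a' -> output (2, 'a'), add 'caa' as idx 5


Encoded: [(0, 'c'), (1, 'a'), (1, 'c'), (3, 'a'), (2, 'a')]


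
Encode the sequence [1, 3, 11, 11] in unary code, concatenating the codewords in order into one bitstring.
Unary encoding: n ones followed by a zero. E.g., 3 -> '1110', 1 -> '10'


Encode each number as n ones followed by a terminating 0:
  1 -> 10 (2 bits)
  3 -> 1110 (4 bits)
  11 -> 111111111110 (12 bits)
  11 -> 111111111110 (12 bits)
Total length = 2 + 4 + 12 + 12 = 30 bits.

Unary([1, 3, 11, 11]) = 101110111111111110111111111110 (30 bits)


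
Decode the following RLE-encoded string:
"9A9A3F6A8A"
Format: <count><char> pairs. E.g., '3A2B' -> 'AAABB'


Expanding each <count><char> pair:
  9A -> 'AAAAAAAAA'
  9A -> 'AAAAAAAAA'
  3F -> 'FFF'
  6A -> 'AAAAAA'
  8A -> 'AAAAAAAA'

Decoded = AAAAAAAAAAAAAAAAAAFFFAAAAAAAAAAAAAA


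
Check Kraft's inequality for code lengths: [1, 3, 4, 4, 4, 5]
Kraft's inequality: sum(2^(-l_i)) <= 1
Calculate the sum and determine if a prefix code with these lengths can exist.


Sum = 2^(-1) + 2^(-3) + 2^(-4) + 2^(-4) + 2^(-4) + 2^(-5)
    = 0.5 + 0.125 + 0.0625 + 0.0625 + 0.0625 + 0.03125
    = 27/32 = 0.84375
Since 0.84375 <= 1, Kraft's inequality IS satisfied.
A prefix code with these lengths CAN exist.

Kraft sum = 0.84375. Satisfied.


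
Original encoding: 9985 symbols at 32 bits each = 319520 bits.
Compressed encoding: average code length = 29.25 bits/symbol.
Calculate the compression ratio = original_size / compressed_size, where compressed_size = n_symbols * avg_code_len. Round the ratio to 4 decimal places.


original_size = n_symbols * orig_bits = 9985 * 32 = 319520 bits
compressed_size = n_symbols * avg_code_len = 9985 * 29.25 = 292061.25 bits
ratio = original_size / compressed_size = 319520 / 292061.25 = 1.094

Compression ratio = 1.094


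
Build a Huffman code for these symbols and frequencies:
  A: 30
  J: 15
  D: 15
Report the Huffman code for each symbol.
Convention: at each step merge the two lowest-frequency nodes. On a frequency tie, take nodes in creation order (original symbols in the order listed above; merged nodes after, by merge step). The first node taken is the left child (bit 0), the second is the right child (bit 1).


Huffman tree construction:
Step 1: Merge J(15) + D(15) = 30
Step 2: Merge A(30) + (J+D)(30) = 60
Read each symbol's code off the tree from the root (left child = 0, right child = 1).

Codes:
  A: 0 (length 1)
  J: 10 (length 2)
  D: 11 (length 2)
Average code length: 90/60 = 1.5000 bits/symbol


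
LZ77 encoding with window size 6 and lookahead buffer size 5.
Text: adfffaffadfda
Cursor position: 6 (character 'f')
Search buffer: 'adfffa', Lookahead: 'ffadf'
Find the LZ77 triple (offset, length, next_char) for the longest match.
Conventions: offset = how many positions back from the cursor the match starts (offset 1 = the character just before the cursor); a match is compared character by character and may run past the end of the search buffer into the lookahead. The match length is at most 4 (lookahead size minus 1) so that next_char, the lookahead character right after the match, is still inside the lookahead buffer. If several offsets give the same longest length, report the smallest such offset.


Try each offset into the search buffer:
  offset=1 (pos 5, char 'a'): match length 0
  offset=2 (pos 4, char 'f'): match length 1
  offset=3 (pos 3, char 'f'): match length 3
  offset=4 (pos 2, char 'f'): match length 2
  offset=5 (pos 1, char 'd'): match length 0
  offset=6 (pos 0, char 'a'): match length 0
Longest match has length 3 at offset 3.
next_char = character at position 6 + 3 = 9 -> 'd'

Best match: offset=3, length=3 (matching 'ffa' starting at position 3)
LZ77 triple: (3, 3, 'd')


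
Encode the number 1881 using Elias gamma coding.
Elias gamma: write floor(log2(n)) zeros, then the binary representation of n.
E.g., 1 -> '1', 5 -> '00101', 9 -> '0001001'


num_bits = floor(log2(1881)) + 1 = 11
leading_zeros = num_bits - 1 = 10
binary(1881) = 11101011001

Elias gamma(1881) = '0000000000' + '11101011001' = 000000000011101011001 (21 bits)


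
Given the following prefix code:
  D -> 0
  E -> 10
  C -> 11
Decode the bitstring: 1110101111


Decoding step by step:
Bits 11 -> C
Bits 10 -> E
Bits 10 -> E
Bits 11 -> C
Bits 11 -> C


Decoded message: CEECC


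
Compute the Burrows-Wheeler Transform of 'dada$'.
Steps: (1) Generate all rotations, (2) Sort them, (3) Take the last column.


Rotations (sorted):
  0: $dada -> last char: a
  1: a$dad -> last char: d
  2: ada$d -> last char: d
  3: da$da -> last char: a
  4: dada$ -> last char: $


BWT = adda$


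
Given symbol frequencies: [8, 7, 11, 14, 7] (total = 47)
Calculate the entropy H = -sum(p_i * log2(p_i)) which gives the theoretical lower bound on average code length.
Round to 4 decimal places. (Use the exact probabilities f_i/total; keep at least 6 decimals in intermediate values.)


Per-symbol terms -p_i * log2(p_i) with p_i = f_i/47:
  p = 8/47 = 0.170213: log2(p) = -2.554589, -p*log2(p) = 0.434824
  p = 7/47 = 0.148936: log2(p) = -2.747234, -p*log2(p) = 0.409163
  p = 11/47 = 0.234043: log2(p) = -2.095157, -p*log2(p) = 0.490356
  p = 14/47 = 0.297872: log2(p) = -1.747234, -p*log2(p) = 0.520453
  p = 7/47 = 0.148936: log2(p) = -2.747234, -p*log2(p) = 0.409163
H = 0.434824 + 0.409163 + 0.490356 + 0.520453 + 0.409163 = 2.263959

H = 2.264 bits/symbol


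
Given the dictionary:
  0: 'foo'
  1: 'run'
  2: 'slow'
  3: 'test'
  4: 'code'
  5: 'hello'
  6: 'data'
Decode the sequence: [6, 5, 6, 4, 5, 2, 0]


Look up each index in the dictionary:
  6 -> 'data'
  5 -> 'hello'
  6 -> 'data'
  4 -> 'code'
  5 -> 'hello'
  2 -> 'slow'
  0 -> 'foo'

Decoded: "data hello data code hello slow foo"


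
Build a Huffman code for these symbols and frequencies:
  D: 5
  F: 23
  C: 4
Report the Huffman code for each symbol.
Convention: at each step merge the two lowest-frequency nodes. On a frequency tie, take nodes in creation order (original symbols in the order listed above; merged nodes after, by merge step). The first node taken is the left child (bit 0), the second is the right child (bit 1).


Huffman tree construction:
Step 1: Merge C(4) + D(5) = 9
Step 2: Merge (C+D)(9) + F(23) = 32
Read each symbol's code off the tree from the root (left child = 0, right child = 1).

Codes:
  D: 01 (length 2)
  F: 1 (length 1)
  C: 00 (length 2)
Average code length: 41/32 = 1.2813 bits/symbol


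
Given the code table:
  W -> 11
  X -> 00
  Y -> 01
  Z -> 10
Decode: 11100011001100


Decoding:
11 -> W
10 -> Z
00 -> X
11 -> W
00 -> X
11 -> W
00 -> X


Result: WZXWXWX


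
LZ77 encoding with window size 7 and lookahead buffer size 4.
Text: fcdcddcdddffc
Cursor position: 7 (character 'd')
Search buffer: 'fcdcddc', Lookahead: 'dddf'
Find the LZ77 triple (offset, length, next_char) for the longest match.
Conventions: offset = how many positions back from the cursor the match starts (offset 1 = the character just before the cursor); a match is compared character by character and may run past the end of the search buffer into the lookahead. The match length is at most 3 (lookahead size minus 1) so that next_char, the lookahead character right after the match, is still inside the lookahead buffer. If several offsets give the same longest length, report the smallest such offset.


Try each offset into the search buffer:
  offset=1 (pos 6, char 'c'): match length 0
  offset=2 (pos 5, char 'd'): match length 1
  offset=3 (pos 4, char 'd'): match length 2
  offset=4 (pos 3, char 'c'): match length 0
  offset=5 (pos 2, char 'd'): match length 1
  offset=6 (pos 1, char 'c'): match length 0
  offset=7 (pos 0, char 'f'): match length 0
Longest match has length 2 at offset 3.
next_char = character at position 7 + 2 = 9 -> 'd'

Best match: offset=3, length=2 (matching 'dd' starting at position 4)
LZ77 triple: (3, 2, 'd')


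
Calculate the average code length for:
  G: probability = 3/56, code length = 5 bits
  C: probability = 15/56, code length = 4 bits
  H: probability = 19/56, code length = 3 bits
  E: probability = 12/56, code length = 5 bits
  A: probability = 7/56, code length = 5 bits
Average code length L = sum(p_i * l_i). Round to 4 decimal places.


Weighted contributions p_i * l_i:
  G: (3/56) * 5 = 15/56
  C: (15/56) * 4 = 60/56
  H: (19/56) * 3 = 57/56
  E: (12/56) * 5 = 60/56
  A: (7/56) * 5 = 35/56
Sum = (15 + 60 + 57 + 60 + 35)/56 = 227/56

L = 227/56 = 4.0536 bits/symbol


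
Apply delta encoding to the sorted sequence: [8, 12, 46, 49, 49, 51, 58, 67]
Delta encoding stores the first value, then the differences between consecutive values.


First value: 8
Deltas:
  12 - 8 = 4
  46 - 12 = 34
  49 - 46 = 3
  49 - 49 = 0
  51 - 49 = 2
  58 - 51 = 7
  67 - 58 = 9


Delta encoded: [8, 4, 34, 3, 0, 2, 7, 9]


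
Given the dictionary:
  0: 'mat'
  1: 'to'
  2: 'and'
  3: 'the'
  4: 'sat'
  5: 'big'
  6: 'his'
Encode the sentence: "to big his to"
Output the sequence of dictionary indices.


Look up each word in the dictionary:
  'to' -> 1
  'big' -> 5
  'his' -> 6
  'to' -> 1

Encoded: [1, 5, 6, 1]


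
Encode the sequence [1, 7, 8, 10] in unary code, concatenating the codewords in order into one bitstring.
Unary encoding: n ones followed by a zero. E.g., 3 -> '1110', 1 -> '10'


Encode each number as n ones followed by a terminating 0:
  1 -> 10 (2 bits)
  7 -> 11111110 (8 bits)
  8 -> 111111110 (9 bits)
  10 -> 11111111110 (11 bits)
Total length = 2 + 8 + 9 + 11 = 30 bits.

Unary([1, 7, 8, 10]) = 101111111011111111011111111110 (30 bits)


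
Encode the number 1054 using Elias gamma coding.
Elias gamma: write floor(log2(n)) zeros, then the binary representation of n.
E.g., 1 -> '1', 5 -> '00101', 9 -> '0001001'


num_bits = floor(log2(1054)) + 1 = 11
leading_zeros = num_bits - 1 = 10
binary(1054) = 10000011110

Elias gamma(1054) = '0000000000' + '10000011110' = 000000000010000011110 (21 bits)


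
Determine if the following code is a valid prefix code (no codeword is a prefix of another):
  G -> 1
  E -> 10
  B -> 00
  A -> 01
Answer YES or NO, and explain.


Checking each pair (does one codeword prefix another?):
  G='1' vs E='10': prefix -- VIOLATION

NO -- this is NOT a valid prefix code. G (1) is a prefix of E (10).


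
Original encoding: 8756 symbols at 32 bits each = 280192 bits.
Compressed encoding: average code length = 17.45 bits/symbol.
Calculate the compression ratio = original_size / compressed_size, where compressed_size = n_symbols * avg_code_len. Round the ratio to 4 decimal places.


original_size = n_symbols * orig_bits = 8756 * 32 = 280192 bits
compressed_size = n_symbols * avg_code_len = 8756 * 17.45 = 152792.2 bits
ratio = original_size / compressed_size = 280192 / 152792.2 = 1.8338

Compression ratio = 1.8338


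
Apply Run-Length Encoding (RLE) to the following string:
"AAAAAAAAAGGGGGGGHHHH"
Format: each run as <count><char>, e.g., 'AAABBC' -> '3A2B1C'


Scanning runs left to right:
  i=0: run of 'A' x 9 -> '9A'
  i=9: run of 'G' x 7 -> '7G'
  i=16: run of 'H' x 4 -> '4H'

RLE = 9A7G4H


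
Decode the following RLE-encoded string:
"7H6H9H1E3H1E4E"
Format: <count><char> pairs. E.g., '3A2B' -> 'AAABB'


Expanding each <count><char> pair:
  7H -> 'HHHHHHH'
  6H -> 'HHHHHH'
  9H -> 'HHHHHHHHH'
  1E -> 'E'
  3H -> 'HHH'
  1E -> 'E'
  4E -> 'EEEE'

Decoded = HHHHHHHHHHHHHHHHHHHHHHEHHHEEEEE


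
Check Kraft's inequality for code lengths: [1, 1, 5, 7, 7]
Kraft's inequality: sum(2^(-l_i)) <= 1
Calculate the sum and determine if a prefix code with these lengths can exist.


Sum = 2^(-1) + 2^(-1) + 2^(-5) + 2^(-7) + 2^(-7)
    = 0.5 + 0.5 + 0.03125 + 0.0078125 + 0.0078125
    = 134/128 = 1.046875
Since 1.046875 > 1, Kraft's inequality is NOT satisfied.
A prefix code with these lengths CANNOT exist.

Kraft sum = 1.046875. Not satisfied.


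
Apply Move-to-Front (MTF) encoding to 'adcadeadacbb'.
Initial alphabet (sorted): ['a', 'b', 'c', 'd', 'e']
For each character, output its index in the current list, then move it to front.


MTF encoding:
'a': index 0 in ['a', 'b', 'c', 'd', 'e'] -> ['a', 'b', 'c', 'd', 'e']
'd': index 3 in ['a', 'b', 'c', 'd', 'e'] -> ['d', 'a', 'b', 'c', 'e']
'c': index 3 in ['d', 'a', 'b', 'c', 'e'] -> ['c', 'd', 'a', 'b', 'e']
'a': index 2 in ['c', 'd', 'a', 'b', 'e'] -> ['a', 'c', 'd', 'b', 'e']
'd': index 2 in ['a', 'c', 'd', 'b', 'e'] -> ['d', 'a', 'c', 'b', 'e']
'e': index 4 in ['d', 'a', 'c', 'b', 'e'] -> ['e', 'd', 'a', 'c', 'b']
'a': index 2 in ['e', 'd', 'a', 'c', 'b'] -> ['a', 'e', 'd', 'c', 'b']
'd': index 2 in ['a', 'e', 'd', 'c', 'b'] -> ['d', 'a', 'e', 'c', 'b']
'a': index 1 in ['d', 'a', 'e', 'c', 'b'] -> ['a', 'd', 'e', 'c', 'b']
'c': index 3 in ['a', 'd', 'e', 'c', 'b'] -> ['c', 'a', 'd', 'e', 'b']
'b': index 4 in ['c', 'a', 'd', 'e', 'b'] -> ['b', 'c', 'a', 'd', 'e']
'b': index 0 in ['b', 'c', 'a', 'd', 'e'] -> ['b', 'c', 'a', 'd', 'e']


Output: [0, 3, 3, 2, 2, 4, 2, 2, 1, 3, 4, 0]


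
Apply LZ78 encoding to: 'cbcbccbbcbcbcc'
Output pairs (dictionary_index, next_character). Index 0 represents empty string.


LZ78 encoding steps:
Dictionary: {0: ''}
Step 1: w='' (idx 0), next='c' -> output (0, 'c'), add 'c' as idx 1
Step 2: w='' (idx 0), next='b' -> output (0, 'b'), add 'b' as idx 2
Step 3: w='c' (idx 1), next='b' -> output (1, 'b'), add 'cb' as idx 3
Step 4: w='c' (idx 1), next='c' -> output (1, 'c'), add 'cc' as idx 4
Step 5: w='b' (idx 2), next='b' -> output (2, 'b'), add 'bb' as idx 5
Step 6: w='cb' (idx 3), next='c' -> output (3, 'c'), add 'cbc' as idx 6
Step 7: w='b' (idx 2), next='c' -> output (2, 'c'), add 'bc' as idx 7
Step 8: w='c' (idx 1), end of input -> output (1, '')


Encoded: [(0, 'c'), (0, 'b'), (1, 'b'), (1, 'c'), (2, 'b'), (3, 'c'), (2, 'c'), (1, '')]


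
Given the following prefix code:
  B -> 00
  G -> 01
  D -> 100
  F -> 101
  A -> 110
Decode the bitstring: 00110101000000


Decoding step by step:
Bits 00 -> B
Bits 110 -> A
Bits 101 -> F
Bits 00 -> B
Bits 00 -> B
Bits 00 -> B


Decoded message: BAFBBB
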